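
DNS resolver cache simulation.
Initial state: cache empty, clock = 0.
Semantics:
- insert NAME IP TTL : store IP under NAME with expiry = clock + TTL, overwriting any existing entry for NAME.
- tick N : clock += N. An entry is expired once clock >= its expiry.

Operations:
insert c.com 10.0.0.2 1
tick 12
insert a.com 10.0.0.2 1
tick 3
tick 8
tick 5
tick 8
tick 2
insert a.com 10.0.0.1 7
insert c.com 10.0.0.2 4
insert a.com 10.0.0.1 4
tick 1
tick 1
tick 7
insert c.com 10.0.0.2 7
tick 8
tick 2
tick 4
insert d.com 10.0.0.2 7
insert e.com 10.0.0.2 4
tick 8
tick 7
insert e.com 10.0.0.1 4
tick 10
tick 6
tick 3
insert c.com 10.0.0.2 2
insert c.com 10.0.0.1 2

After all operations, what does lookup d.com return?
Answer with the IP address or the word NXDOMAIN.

Answer: NXDOMAIN

Derivation:
Op 1: insert c.com -> 10.0.0.2 (expiry=0+1=1). clock=0
Op 2: tick 12 -> clock=12. purged={c.com}
Op 3: insert a.com -> 10.0.0.2 (expiry=12+1=13). clock=12
Op 4: tick 3 -> clock=15. purged={a.com}
Op 5: tick 8 -> clock=23.
Op 6: tick 5 -> clock=28.
Op 7: tick 8 -> clock=36.
Op 8: tick 2 -> clock=38.
Op 9: insert a.com -> 10.0.0.1 (expiry=38+7=45). clock=38
Op 10: insert c.com -> 10.0.0.2 (expiry=38+4=42). clock=38
Op 11: insert a.com -> 10.0.0.1 (expiry=38+4=42). clock=38
Op 12: tick 1 -> clock=39.
Op 13: tick 1 -> clock=40.
Op 14: tick 7 -> clock=47. purged={a.com,c.com}
Op 15: insert c.com -> 10.0.0.2 (expiry=47+7=54). clock=47
Op 16: tick 8 -> clock=55. purged={c.com}
Op 17: tick 2 -> clock=57.
Op 18: tick 4 -> clock=61.
Op 19: insert d.com -> 10.0.0.2 (expiry=61+7=68). clock=61
Op 20: insert e.com -> 10.0.0.2 (expiry=61+4=65). clock=61
Op 21: tick 8 -> clock=69. purged={d.com,e.com}
Op 22: tick 7 -> clock=76.
Op 23: insert e.com -> 10.0.0.1 (expiry=76+4=80). clock=76
Op 24: tick 10 -> clock=86. purged={e.com}
Op 25: tick 6 -> clock=92.
Op 26: tick 3 -> clock=95.
Op 27: insert c.com -> 10.0.0.2 (expiry=95+2=97). clock=95
Op 28: insert c.com -> 10.0.0.1 (expiry=95+2=97). clock=95
lookup d.com: not in cache (expired or never inserted)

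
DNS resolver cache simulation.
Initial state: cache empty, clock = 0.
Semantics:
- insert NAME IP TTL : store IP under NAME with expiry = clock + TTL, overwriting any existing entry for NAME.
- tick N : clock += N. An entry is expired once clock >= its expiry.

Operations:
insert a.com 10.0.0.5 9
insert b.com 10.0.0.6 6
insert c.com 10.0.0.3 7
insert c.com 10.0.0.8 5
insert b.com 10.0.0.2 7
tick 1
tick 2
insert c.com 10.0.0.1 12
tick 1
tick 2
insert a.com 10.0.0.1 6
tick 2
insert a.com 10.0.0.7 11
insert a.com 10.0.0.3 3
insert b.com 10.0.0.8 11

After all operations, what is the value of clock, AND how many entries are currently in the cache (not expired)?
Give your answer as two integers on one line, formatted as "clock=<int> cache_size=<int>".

Answer: clock=8 cache_size=3

Derivation:
Op 1: insert a.com -> 10.0.0.5 (expiry=0+9=9). clock=0
Op 2: insert b.com -> 10.0.0.6 (expiry=0+6=6). clock=0
Op 3: insert c.com -> 10.0.0.3 (expiry=0+7=7). clock=0
Op 4: insert c.com -> 10.0.0.8 (expiry=0+5=5). clock=0
Op 5: insert b.com -> 10.0.0.2 (expiry=0+7=7). clock=0
Op 6: tick 1 -> clock=1.
Op 7: tick 2 -> clock=3.
Op 8: insert c.com -> 10.0.0.1 (expiry=3+12=15). clock=3
Op 9: tick 1 -> clock=4.
Op 10: tick 2 -> clock=6.
Op 11: insert a.com -> 10.0.0.1 (expiry=6+6=12). clock=6
Op 12: tick 2 -> clock=8. purged={b.com}
Op 13: insert a.com -> 10.0.0.7 (expiry=8+11=19). clock=8
Op 14: insert a.com -> 10.0.0.3 (expiry=8+3=11). clock=8
Op 15: insert b.com -> 10.0.0.8 (expiry=8+11=19). clock=8
Final clock = 8
Final cache (unexpired): {a.com,b.com,c.com} -> size=3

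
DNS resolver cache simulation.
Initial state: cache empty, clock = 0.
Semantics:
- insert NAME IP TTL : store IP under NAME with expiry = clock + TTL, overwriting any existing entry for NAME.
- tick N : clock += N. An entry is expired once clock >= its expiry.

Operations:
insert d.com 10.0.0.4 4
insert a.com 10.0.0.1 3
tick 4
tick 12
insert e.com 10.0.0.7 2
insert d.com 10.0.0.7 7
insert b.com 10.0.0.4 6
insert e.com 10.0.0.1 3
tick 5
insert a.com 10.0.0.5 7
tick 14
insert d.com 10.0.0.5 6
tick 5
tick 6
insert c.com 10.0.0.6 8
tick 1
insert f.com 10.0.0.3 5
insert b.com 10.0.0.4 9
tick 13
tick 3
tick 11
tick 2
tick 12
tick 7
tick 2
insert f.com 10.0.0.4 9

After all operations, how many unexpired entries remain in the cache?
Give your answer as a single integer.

Op 1: insert d.com -> 10.0.0.4 (expiry=0+4=4). clock=0
Op 2: insert a.com -> 10.0.0.1 (expiry=0+3=3). clock=0
Op 3: tick 4 -> clock=4. purged={a.com,d.com}
Op 4: tick 12 -> clock=16.
Op 5: insert e.com -> 10.0.0.7 (expiry=16+2=18). clock=16
Op 6: insert d.com -> 10.0.0.7 (expiry=16+7=23). clock=16
Op 7: insert b.com -> 10.0.0.4 (expiry=16+6=22). clock=16
Op 8: insert e.com -> 10.0.0.1 (expiry=16+3=19). clock=16
Op 9: tick 5 -> clock=21. purged={e.com}
Op 10: insert a.com -> 10.0.0.5 (expiry=21+7=28). clock=21
Op 11: tick 14 -> clock=35. purged={a.com,b.com,d.com}
Op 12: insert d.com -> 10.0.0.5 (expiry=35+6=41). clock=35
Op 13: tick 5 -> clock=40.
Op 14: tick 6 -> clock=46. purged={d.com}
Op 15: insert c.com -> 10.0.0.6 (expiry=46+8=54). clock=46
Op 16: tick 1 -> clock=47.
Op 17: insert f.com -> 10.0.0.3 (expiry=47+5=52). clock=47
Op 18: insert b.com -> 10.0.0.4 (expiry=47+9=56). clock=47
Op 19: tick 13 -> clock=60. purged={b.com,c.com,f.com}
Op 20: tick 3 -> clock=63.
Op 21: tick 11 -> clock=74.
Op 22: tick 2 -> clock=76.
Op 23: tick 12 -> clock=88.
Op 24: tick 7 -> clock=95.
Op 25: tick 2 -> clock=97.
Op 26: insert f.com -> 10.0.0.4 (expiry=97+9=106). clock=97
Final cache (unexpired): {f.com} -> size=1

Answer: 1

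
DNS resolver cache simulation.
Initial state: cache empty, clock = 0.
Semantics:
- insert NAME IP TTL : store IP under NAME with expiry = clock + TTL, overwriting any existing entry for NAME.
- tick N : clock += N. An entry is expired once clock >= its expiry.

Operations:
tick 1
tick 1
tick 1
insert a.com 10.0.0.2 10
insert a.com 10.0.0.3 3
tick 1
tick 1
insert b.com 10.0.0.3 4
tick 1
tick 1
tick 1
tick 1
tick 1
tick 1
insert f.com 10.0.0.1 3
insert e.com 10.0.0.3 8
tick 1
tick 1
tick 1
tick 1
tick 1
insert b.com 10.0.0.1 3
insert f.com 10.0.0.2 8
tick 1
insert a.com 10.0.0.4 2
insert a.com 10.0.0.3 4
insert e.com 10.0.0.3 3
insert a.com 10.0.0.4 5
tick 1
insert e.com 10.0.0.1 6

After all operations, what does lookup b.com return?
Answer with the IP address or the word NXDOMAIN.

Op 1: tick 1 -> clock=1.
Op 2: tick 1 -> clock=2.
Op 3: tick 1 -> clock=3.
Op 4: insert a.com -> 10.0.0.2 (expiry=3+10=13). clock=3
Op 5: insert a.com -> 10.0.0.3 (expiry=3+3=6). clock=3
Op 6: tick 1 -> clock=4.
Op 7: tick 1 -> clock=5.
Op 8: insert b.com -> 10.0.0.3 (expiry=5+4=9). clock=5
Op 9: tick 1 -> clock=6. purged={a.com}
Op 10: tick 1 -> clock=7.
Op 11: tick 1 -> clock=8.
Op 12: tick 1 -> clock=9. purged={b.com}
Op 13: tick 1 -> clock=10.
Op 14: tick 1 -> clock=11.
Op 15: insert f.com -> 10.0.0.1 (expiry=11+3=14). clock=11
Op 16: insert e.com -> 10.0.0.3 (expiry=11+8=19). clock=11
Op 17: tick 1 -> clock=12.
Op 18: tick 1 -> clock=13.
Op 19: tick 1 -> clock=14. purged={f.com}
Op 20: tick 1 -> clock=15.
Op 21: tick 1 -> clock=16.
Op 22: insert b.com -> 10.0.0.1 (expiry=16+3=19). clock=16
Op 23: insert f.com -> 10.0.0.2 (expiry=16+8=24). clock=16
Op 24: tick 1 -> clock=17.
Op 25: insert a.com -> 10.0.0.4 (expiry=17+2=19). clock=17
Op 26: insert a.com -> 10.0.0.3 (expiry=17+4=21). clock=17
Op 27: insert e.com -> 10.0.0.3 (expiry=17+3=20). clock=17
Op 28: insert a.com -> 10.0.0.4 (expiry=17+5=22). clock=17
Op 29: tick 1 -> clock=18.
Op 30: insert e.com -> 10.0.0.1 (expiry=18+6=24). clock=18
lookup b.com: present, ip=10.0.0.1 expiry=19 > clock=18

Answer: 10.0.0.1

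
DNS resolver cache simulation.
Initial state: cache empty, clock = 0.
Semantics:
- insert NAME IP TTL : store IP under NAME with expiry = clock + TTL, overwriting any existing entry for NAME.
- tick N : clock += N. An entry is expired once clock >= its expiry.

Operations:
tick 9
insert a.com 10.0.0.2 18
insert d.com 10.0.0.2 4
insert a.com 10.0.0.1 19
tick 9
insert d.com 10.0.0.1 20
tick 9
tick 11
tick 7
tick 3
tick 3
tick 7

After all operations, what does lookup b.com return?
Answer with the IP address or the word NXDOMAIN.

Op 1: tick 9 -> clock=9.
Op 2: insert a.com -> 10.0.0.2 (expiry=9+18=27). clock=9
Op 3: insert d.com -> 10.0.0.2 (expiry=9+4=13). clock=9
Op 4: insert a.com -> 10.0.0.1 (expiry=9+19=28). clock=9
Op 5: tick 9 -> clock=18. purged={d.com}
Op 6: insert d.com -> 10.0.0.1 (expiry=18+20=38). clock=18
Op 7: tick 9 -> clock=27.
Op 8: tick 11 -> clock=38. purged={a.com,d.com}
Op 9: tick 7 -> clock=45.
Op 10: tick 3 -> clock=48.
Op 11: tick 3 -> clock=51.
Op 12: tick 7 -> clock=58.
lookup b.com: not in cache (expired or never inserted)

Answer: NXDOMAIN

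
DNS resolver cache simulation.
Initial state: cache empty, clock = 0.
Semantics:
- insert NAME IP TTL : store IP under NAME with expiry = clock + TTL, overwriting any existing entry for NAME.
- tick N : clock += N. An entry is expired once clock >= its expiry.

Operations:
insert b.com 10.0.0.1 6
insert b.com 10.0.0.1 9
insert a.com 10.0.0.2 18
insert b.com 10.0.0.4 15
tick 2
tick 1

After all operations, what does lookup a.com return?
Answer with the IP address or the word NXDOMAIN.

Op 1: insert b.com -> 10.0.0.1 (expiry=0+6=6). clock=0
Op 2: insert b.com -> 10.0.0.1 (expiry=0+9=9). clock=0
Op 3: insert a.com -> 10.0.0.2 (expiry=0+18=18). clock=0
Op 4: insert b.com -> 10.0.0.4 (expiry=0+15=15). clock=0
Op 5: tick 2 -> clock=2.
Op 6: tick 1 -> clock=3.
lookup a.com: present, ip=10.0.0.2 expiry=18 > clock=3

Answer: 10.0.0.2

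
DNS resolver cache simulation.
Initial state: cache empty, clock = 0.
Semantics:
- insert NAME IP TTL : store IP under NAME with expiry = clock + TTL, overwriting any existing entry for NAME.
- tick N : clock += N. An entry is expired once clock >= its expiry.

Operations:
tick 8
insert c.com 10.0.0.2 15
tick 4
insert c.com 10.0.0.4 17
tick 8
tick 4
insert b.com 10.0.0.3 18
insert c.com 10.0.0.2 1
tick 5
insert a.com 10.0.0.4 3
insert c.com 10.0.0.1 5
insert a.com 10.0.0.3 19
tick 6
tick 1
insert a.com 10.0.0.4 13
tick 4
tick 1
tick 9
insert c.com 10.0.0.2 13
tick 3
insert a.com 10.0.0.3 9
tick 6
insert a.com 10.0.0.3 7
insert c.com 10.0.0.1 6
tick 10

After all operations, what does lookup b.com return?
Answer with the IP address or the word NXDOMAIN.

Answer: NXDOMAIN

Derivation:
Op 1: tick 8 -> clock=8.
Op 2: insert c.com -> 10.0.0.2 (expiry=8+15=23). clock=8
Op 3: tick 4 -> clock=12.
Op 4: insert c.com -> 10.0.0.4 (expiry=12+17=29). clock=12
Op 5: tick 8 -> clock=20.
Op 6: tick 4 -> clock=24.
Op 7: insert b.com -> 10.0.0.3 (expiry=24+18=42). clock=24
Op 8: insert c.com -> 10.0.0.2 (expiry=24+1=25). clock=24
Op 9: tick 5 -> clock=29. purged={c.com}
Op 10: insert a.com -> 10.0.0.4 (expiry=29+3=32). clock=29
Op 11: insert c.com -> 10.0.0.1 (expiry=29+5=34). clock=29
Op 12: insert a.com -> 10.0.0.3 (expiry=29+19=48). clock=29
Op 13: tick 6 -> clock=35. purged={c.com}
Op 14: tick 1 -> clock=36.
Op 15: insert a.com -> 10.0.0.4 (expiry=36+13=49). clock=36
Op 16: tick 4 -> clock=40.
Op 17: tick 1 -> clock=41.
Op 18: tick 9 -> clock=50. purged={a.com,b.com}
Op 19: insert c.com -> 10.0.0.2 (expiry=50+13=63). clock=50
Op 20: tick 3 -> clock=53.
Op 21: insert a.com -> 10.0.0.3 (expiry=53+9=62). clock=53
Op 22: tick 6 -> clock=59.
Op 23: insert a.com -> 10.0.0.3 (expiry=59+7=66). clock=59
Op 24: insert c.com -> 10.0.0.1 (expiry=59+6=65). clock=59
Op 25: tick 10 -> clock=69. purged={a.com,c.com}
lookup b.com: not in cache (expired or never inserted)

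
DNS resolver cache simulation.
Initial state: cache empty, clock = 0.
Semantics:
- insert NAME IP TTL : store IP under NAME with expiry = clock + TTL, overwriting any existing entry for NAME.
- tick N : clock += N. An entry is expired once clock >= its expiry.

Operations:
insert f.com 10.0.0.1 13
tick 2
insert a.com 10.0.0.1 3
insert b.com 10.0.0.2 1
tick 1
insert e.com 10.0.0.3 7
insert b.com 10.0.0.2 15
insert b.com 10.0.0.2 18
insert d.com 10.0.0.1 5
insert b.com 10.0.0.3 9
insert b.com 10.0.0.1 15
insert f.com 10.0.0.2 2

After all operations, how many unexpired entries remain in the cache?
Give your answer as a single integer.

Op 1: insert f.com -> 10.0.0.1 (expiry=0+13=13). clock=0
Op 2: tick 2 -> clock=2.
Op 3: insert a.com -> 10.0.0.1 (expiry=2+3=5). clock=2
Op 4: insert b.com -> 10.0.0.2 (expiry=2+1=3). clock=2
Op 5: tick 1 -> clock=3. purged={b.com}
Op 6: insert e.com -> 10.0.0.3 (expiry=3+7=10). clock=3
Op 7: insert b.com -> 10.0.0.2 (expiry=3+15=18). clock=3
Op 8: insert b.com -> 10.0.0.2 (expiry=3+18=21). clock=3
Op 9: insert d.com -> 10.0.0.1 (expiry=3+5=8). clock=3
Op 10: insert b.com -> 10.0.0.3 (expiry=3+9=12). clock=3
Op 11: insert b.com -> 10.0.0.1 (expiry=3+15=18). clock=3
Op 12: insert f.com -> 10.0.0.2 (expiry=3+2=5). clock=3
Final cache (unexpired): {a.com,b.com,d.com,e.com,f.com} -> size=5

Answer: 5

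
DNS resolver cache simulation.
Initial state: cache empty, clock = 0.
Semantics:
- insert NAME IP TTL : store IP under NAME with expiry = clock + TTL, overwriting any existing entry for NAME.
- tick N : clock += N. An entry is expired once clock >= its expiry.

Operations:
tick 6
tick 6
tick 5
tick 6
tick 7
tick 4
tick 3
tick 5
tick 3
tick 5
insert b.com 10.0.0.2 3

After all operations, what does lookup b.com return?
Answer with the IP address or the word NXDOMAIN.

Answer: 10.0.0.2

Derivation:
Op 1: tick 6 -> clock=6.
Op 2: tick 6 -> clock=12.
Op 3: tick 5 -> clock=17.
Op 4: tick 6 -> clock=23.
Op 5: tick 7 -> clock=30.
Op 6: tick 4 -> clock=34.
Op 7: tick 3 -> clock=37.
Op 8: tick 5 -> clock=42.
Op 9: tick 3 -> clock=45.
Op 10: tick 5 -> clock=50.
Op 11: insert b.com -> 10.0.0.2 (expiry=50+3=53). clock=50
lookup b.com: present, ip=10.0.0.2 expiry=53 > clock=50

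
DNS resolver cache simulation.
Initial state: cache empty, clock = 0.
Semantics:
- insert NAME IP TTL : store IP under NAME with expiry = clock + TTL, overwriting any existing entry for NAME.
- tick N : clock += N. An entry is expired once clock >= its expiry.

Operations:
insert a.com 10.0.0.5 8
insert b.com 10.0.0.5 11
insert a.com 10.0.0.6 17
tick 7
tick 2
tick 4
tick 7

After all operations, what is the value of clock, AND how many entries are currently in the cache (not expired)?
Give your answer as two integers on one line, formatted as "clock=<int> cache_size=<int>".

Op 1: insert a.com -> 10.0.0.5 (expiry=0+8=8). clock=0
Op 2: insert b.com -> 10.0.0.5 (expiry=0+11=11). clock=0
Op 3: insert a.com -> 10.0.0.6 (expiry=0+17=17). clock=0
Op 4: tick 7 -> clock=7.
Op 5: tick 2 -> clock=9.
Op 6: tick 4 -> clock=13. purged={b.com}
Op 7: tick 7 -> clock=20. purged={a.com}
Final clock = 20
Final cache (unexpired): {} -> size=0

Answer: clock=20 cache_size=0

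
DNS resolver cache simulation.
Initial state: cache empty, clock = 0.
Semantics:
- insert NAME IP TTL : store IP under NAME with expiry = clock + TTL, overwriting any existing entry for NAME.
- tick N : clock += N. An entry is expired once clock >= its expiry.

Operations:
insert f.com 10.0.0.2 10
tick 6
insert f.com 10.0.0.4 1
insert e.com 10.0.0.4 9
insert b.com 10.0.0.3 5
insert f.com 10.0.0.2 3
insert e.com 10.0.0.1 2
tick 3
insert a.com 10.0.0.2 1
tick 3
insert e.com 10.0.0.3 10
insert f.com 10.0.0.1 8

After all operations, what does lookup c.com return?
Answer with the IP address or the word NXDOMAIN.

Answer: NXDOMAIN

Derivation:
Op 1: insert f.com -> 10.0.0.2 (expiry=0+10=10). clock=0
Op 2: tick 6 -> clock=6.
Op 3: insert f.com -> 10.0.0.4 (expiry=6+1=7). clock=6
Op 4: insert e.com -> 10.0.0.4 (expiry=6+9=15). clock=6
Op 5: insert b.com -> 10.0.0.3 (expiry=6+5=11). clock=6
Op 6: insert f.com -> 10.0.0.2 (expiry=6+3=9). clock=6
Op 7: insert e.com -> 10.0.0.1 (expiry=6+2=8). clock=6
Op 8: tick 3 -> clock=9. purged={e.com,f.com}
Op 9: insert a.com -> 10.0.0.2 (expiry=9+1=10). clock=9
Op 10: tick 3 -> clock=12. purged={a.com,b.com}
Op 11: insert e.com -> 10.0.0.3 (expiry=12+10=22). clock=12
Op 12: insert f.com -> 10.0.0.1 (expiry=12+8=20). clock=12
lookup c.com: not in cache (expired or never inserted)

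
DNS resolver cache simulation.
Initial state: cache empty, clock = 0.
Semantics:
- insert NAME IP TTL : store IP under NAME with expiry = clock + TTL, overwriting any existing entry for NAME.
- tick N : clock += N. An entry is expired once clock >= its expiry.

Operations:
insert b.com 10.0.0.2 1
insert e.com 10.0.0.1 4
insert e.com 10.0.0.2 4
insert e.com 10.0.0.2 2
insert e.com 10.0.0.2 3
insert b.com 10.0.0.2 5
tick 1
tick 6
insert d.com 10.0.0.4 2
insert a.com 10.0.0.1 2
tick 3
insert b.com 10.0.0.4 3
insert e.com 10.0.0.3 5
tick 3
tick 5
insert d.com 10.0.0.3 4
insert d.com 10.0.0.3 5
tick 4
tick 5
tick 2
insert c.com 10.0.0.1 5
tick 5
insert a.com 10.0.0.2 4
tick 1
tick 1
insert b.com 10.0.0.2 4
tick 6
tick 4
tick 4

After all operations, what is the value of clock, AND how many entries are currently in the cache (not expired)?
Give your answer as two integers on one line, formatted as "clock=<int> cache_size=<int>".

Op 1: insert b.com -> 10.0.0.2 (expiry=0+1=1). clock=0
Op 2: insert e.com -> 10.0.0.1 (expiry=0+4=4). clock=0
Op 3: insert e.com -> 10.0.0.2 (expiry=0+4=4). clock=0
Op 4: insert e.com -> 10.0.0.2 (expiry=0+2=2). clock=0
Op 5: insert e.com -> 10.0.0.2 (expiry=0+3=3). clock=0
Op 6: insert b.com -> 10.0.0.2 (expiry=0+5=5). clock=0
Op 7: tick 1 -> clock=1.
Op 8: tick 6 -> clock=7. purged={b.com,e.com}
Op 9: insert d.com -> 10.0.0.4 (expiry=7+2=9). clock=7
Op 10: insert a.com -> 10.0.0.1 (expiry=7+2=9). clock=7
Op 11: tick 3 -> clock=10. purged={a.com,d.com}
Op 12: insert b.com -> 10.0.0.4 (expiry=10+3=13). clock=10
Op 13: insert e.com -> 10.0.0.3 (expiry=10+5=15). clock=10
Op 14: tick 3 -> clock=13. purged={b.com}
Op 15: tick 5 -> clock=18. purged={e.com}
Op 16: insert d.com -> 10.0.0.3 (expiry=18+4=22). clock=18
Op 17: insert d.com -> 10.0.0.3 (expiry=18+5=23). clock=18
Op 18: tick 4 -> clock=22.
Op 19: tick 5 -> clock=27. purged={d.com}
Op 20: tick 2 -> clock=29.
Op 21: insert c.com -> 10.0.0.1 (expiry=29+5=34). clock=29
Op 22: tick 5 -> clock=34. purged={c.com}
Op 23: insert a.com -> 10.0.0.2 (expiry=34+4=38). clock=34
Op 24: tick 1 -> clock=35.
Op 25: tick 1 -> clock=36.
Op 26: insert b.com -> 10.0.0.2 (expiry=36+4=40). clock=36
Op 27: tick 6 -> clock=42. purged={a.com,b.com}
Op 28: tick 4 -> clock=46.
Op 29: tick 4 -> clock=50.
Final clock = 50
Final cache (unexpired): {} -> size=0

Answer: clock=50 cache_size=0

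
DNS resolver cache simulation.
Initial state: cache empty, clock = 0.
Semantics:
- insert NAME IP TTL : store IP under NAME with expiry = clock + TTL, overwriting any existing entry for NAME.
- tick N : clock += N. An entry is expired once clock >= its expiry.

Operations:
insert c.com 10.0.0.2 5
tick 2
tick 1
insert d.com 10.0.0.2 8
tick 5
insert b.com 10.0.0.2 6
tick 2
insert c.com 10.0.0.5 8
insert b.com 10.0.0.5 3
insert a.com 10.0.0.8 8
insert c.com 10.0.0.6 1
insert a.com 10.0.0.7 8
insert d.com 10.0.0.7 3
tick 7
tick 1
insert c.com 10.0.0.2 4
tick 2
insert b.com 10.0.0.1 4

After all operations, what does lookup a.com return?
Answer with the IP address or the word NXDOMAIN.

Op 1: insert c.com -> 10.0.0.2 (expiry=0+5=5). clock=0
Op 2: tick 2 -> clock=2.
Op 3: tick 1 -> clock=3.
Op 4: insert d.com -> 10.0.0.2 (expiry=3+8=11). clock=3
Op 5: tick 5 -> clock=8. purged={c.com}
Op 6: insert b.com -> 10.0.0.2 (expiry=8+6=14). clock=8
Op 7: tick 2 -> clock=10.
Op 8: insert c.com -> 10.0.0.5 (expiry=10+8=18). clock=10
Op 9: insert b.com -> 10.0.0.5 (expiry=10+3=13). clock=10
Op 10: insert a.com -> 10.0.0.8 (expiry=10+8=18). clock=10
Op 11: insert c.com -> 10.0.0.6 (expiry=10+1=11). clock=10
Op 12: insert a.com -> 10.0.0.7 (expiry=10+8=18). clock=10
Op 13: insert d.com -> 10.0.0.7 (expiry=10+3=13). clock=10
Op 14: tick 7 -> clock=17. purged={b.com,c.com,d.com}
Op 15: tick 1 -> clock=18. purged={a.com}
Op 16: insert c.com -> 10.0.0.2 (expiry=18+4=22). clock=18
Op 17: tick 2 -> clock=20.
Op 18: insert b.com -> 10.0.0.1 (expiry=20+4=24). clock=20
lookup a.com: not in cache (expired or never inserted)

Answer: NXDOMAIN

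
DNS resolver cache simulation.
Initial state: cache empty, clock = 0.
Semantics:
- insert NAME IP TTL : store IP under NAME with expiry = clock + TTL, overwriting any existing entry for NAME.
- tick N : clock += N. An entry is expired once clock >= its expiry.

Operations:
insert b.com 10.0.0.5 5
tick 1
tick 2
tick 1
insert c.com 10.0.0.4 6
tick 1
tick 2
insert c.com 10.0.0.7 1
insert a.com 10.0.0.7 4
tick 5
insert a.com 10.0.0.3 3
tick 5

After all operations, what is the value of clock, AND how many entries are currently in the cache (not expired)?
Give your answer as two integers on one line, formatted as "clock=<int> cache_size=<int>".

Op 1: insert b.com -> 10.0.0.5 (expiry=0+5=5). clock=0
Op 2: tick 1 -> clock=1.
Op 3: tick 2 -> clock=3.
Op 4: tick 1 -> clock=4.
Op 5: insert c.com -> 10.0.0.4 (expiry=4+6=10). clock=4
Op 6: tick 1 -> clock=5. purged={b.com}
Op 7: tick 2 -> clock=7.
Op 8: insert c.com -> 10.0.0.7 (expiry=7+1=8). clock=7
Op 9: insert a.com -> 10.0.0.7 (expiry=7+4=11). clock=7
Op 10: tick 5 -> clock=12. purged={a.com,c.com}
Op 11: insert a.com -> 10.0.0.3 (expiry=12+3=15). clock=12
Op 12: tick 5 -> clock=17. purged={a.com}
Final clock = 17
Final cache (unexpired): {} -> size=0

Answer: clock=17 cache_size=0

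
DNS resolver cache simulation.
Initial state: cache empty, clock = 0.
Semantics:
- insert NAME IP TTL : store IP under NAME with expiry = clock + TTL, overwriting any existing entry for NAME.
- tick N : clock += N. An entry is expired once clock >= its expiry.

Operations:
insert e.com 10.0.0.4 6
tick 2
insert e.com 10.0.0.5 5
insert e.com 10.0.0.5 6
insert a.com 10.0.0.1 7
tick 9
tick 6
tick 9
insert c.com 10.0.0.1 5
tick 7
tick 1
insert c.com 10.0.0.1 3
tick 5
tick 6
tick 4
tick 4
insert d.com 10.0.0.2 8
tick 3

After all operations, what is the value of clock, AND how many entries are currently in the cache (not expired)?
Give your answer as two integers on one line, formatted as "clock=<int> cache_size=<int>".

Answer: clock=56 cache_size=1

Derivation:
Op 1: insert e.com -> 10.0.0.4 (expiry=0+6=6). clock=0
Op 2: tick 2 -> clock=2.
Op 3: insert e.com -> 10.0.0.5 (expiry=2+5=7). clock=2
Op 4: insert e.com -> 10.0.0.5 (expiry=2+6=8). clock=2
Op 5: insert a.com -> 10.0.0.1 (expiry=2+7=9). clock=2
Op 6: tick 9 -> clock=11. purged={a.com,e.com}
Op 7: tick 6 -> clock=17.
Op 8: tick 9 -> clock=26.
Op 9: insert c.com -> 10.0.0.1 (expiry=26+5=31). clock=26
Op 10: tick 7 -> clock=33. purged={c.com}
Op 11: tick 1 -> clock=34.
Op 12: insert c.com -> 10.0.0.1 (expiry=34+3=37). clock=34
Op 13: tick 5 -> clock=39. purged={c.com}
Op 14: tick 6 -> clock=45.
Op 15: tick 4 -> clock=49.
Op 16: tick 4 -> clock=53.
Op 17: insert d.com -> 10.0.0.2 (expiry=53+8=61). clock=53
Op 18: tick 3 -> clock=56.
Final clock = 56
Final cache (unexpired): {d.com} -> size=1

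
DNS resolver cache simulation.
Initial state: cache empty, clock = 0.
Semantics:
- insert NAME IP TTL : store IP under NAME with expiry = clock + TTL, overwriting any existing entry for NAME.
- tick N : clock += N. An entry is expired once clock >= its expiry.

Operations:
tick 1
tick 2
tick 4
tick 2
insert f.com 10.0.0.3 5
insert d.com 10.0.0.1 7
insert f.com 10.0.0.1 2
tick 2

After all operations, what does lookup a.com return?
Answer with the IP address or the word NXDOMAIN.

Answer: NXDOMAIN

Derivation:
Op 1: tick 1 -> clock=1.
Op 2: tick 2 -> clock=3.
Op 3: tick 4 -> clock=7.
Op 4: tick 2 -> clock=9.
Op 5: insert f.com -> 10.0.0.3 (expiry=9+5=14). clock=9
Op 6: insert d.com -> 10.0.0.1 (expiry=9+7=16). clock=9
Op 7: insert f.com -> 10.0.0.1 (expiry=9+2=11). clock=9
Op 8: tick 2 -> clock=11. purged={f.com}
lookup a.com: not in cache (expired or never inserted)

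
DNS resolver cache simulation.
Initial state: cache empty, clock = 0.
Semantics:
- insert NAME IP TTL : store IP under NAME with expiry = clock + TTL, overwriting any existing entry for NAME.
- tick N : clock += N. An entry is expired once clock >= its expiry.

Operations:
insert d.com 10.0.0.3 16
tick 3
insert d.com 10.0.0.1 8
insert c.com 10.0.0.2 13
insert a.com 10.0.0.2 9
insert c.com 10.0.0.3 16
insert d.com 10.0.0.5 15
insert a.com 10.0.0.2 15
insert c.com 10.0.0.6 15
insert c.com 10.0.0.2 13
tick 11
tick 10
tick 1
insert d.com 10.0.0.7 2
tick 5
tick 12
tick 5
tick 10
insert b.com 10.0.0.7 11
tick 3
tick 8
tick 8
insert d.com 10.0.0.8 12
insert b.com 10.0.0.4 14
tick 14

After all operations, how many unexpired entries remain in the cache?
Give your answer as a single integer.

Answer: 0

Derivation:
Op 1: insert d.com -> 10.0.0.3 (expiry=0+16=16). clock=0
Op 2: tick 3 -> clock=3.
Op 3: insert d.com -> 10.0.0.1 (expiry=3+8=11). clock=3
Op 4: insert c.com -> 10.0.0.2 (expiry=3+13=16). clock=3
Op 5: insert a.com -> 10.0.0.2 (expiry=3+9=12). clock=3
Op 6: insert c.com -> 10.0.0.3 (expiry=3+16=19). clock=3
Op 7: insert d.com -> 10.0.0.5 (expiry=3+15=18). clock=3
Op 8: insert a.com -> 10.0.0.2 (expiry=3+15=18). clock=3
Op 9: insert c.com -> 10.0.0.6 (expiry=3+15=18). clock=3
Op 10: insert c.com -> 10.0.0.2 (expiry=3+13=16). clock=3
Op 11: tick 11 -> clock=14.
Op 12: tick 10 -> clock=24. purged={a.com,c.com,d.com}
Op 13: tick 1 -> clock=25.
Op 14: insert d.com -> 10.0.0.7 (expiry=25+2=27). clock=25
Op 15: tick 5 -> clock=30. purged={d.com}
Op 16: tick 12 -> clock=42.
Op 17: tick 5 -> clock=47.
Op 18: tick 10 -> clock=57.
Op 19: insert b.com -> 10.0.0.7 (expiry=57+11=68). clock=57
Op 20: tick 3 -> clock=60.
Op 21: tick 8 -> clock=68. purged={b.com}
Op 22: tick 8 -> clock=76.
Op 23: insert d.com -> 10.0.0.8 (expiry=76+12=88). clock=76
Op 24: insert b.com -> 10.0.0.4 (expiry=76+14=90). clock=76
Op 25: tick 14 -> clock=90. purged={b.com,d.com}
Final cache (unexpired): {} -> size=0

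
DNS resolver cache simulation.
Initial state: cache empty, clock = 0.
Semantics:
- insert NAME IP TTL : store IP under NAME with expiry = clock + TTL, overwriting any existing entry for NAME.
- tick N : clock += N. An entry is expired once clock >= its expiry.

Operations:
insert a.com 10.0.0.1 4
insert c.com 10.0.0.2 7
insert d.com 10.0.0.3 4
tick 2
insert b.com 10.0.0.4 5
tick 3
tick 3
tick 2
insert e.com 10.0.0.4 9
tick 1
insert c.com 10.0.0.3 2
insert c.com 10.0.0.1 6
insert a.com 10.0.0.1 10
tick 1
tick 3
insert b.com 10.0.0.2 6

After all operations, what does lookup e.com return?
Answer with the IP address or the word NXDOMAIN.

Op 1: insert a.com -> 10.0.0.1 (expiry=0+4=4). clock=0
Op 2: insert c.com -> 10.0.0.2 (expiry=0+7=7). clock=0
Op 3: insert d.com -> 10.0.0.3 (expiry=0+4=4). clock=0
Op 4: tick 2 -> clock=2.
Op 5: insert b.com -> 10.0.0.4 (expiry=2+5=7). clock=2
Op 6: tick 3 -> clock=5. purged={a.com,d.com}
Op 7: tick 3 -> clock=8. purged={b.com,c.com}
Op 8: tick 2 -> clock=10.
Op 9: insert e.com -> 10.0.0.4 (expiry=10+9=19). clock=10
Op 10: tick 1 -> clock=11.
Op 11: insert c.com -> 10.0.0.3 (expiry=11+2=13). clock=11
Op 12: insert c.com -> 10.0.0.1 (expiry=11+6=17). clock=11
Op 13: insert a.com -> 10.0.0.1 (expiry=11+10=21). clock=11
Op 14: tick 1 -> clock=12.
Op 15: tick 3 -> clock=15.
Op 16: insert b.com -> 10.0.0.2 (expiry=15+6=21). clock=15
lookup e.com: present, ip=10.0.0.4 expiry=19 > clock=15

Answer: 10.0.0.4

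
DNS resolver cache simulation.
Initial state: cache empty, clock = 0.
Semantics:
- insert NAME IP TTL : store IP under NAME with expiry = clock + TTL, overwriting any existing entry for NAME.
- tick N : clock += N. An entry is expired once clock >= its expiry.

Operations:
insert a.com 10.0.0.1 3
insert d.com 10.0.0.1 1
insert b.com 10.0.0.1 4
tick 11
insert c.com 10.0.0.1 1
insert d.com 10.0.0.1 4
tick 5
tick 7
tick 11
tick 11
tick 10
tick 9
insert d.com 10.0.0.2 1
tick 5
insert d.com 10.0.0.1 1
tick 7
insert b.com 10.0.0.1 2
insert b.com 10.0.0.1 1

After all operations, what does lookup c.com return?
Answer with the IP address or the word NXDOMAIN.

Op 1: insert a.com -> 10.0.0.1 (expiry=0+3=3). clock=0
Op 2: insert d.com -> 10.0.0.1 (expiry=0+1=1). clock=0
Op 3: insert b.com -> 10.0.0.1 (expiry=0+4=4). clock=0
Op 4: tick 11 -> clock=11. purged={a.com,b.com,d.com}
Op 5: insert c.com -> 10.0.0.1 (expiry=11+1=12). clock=11
Op 6: insert d.com -> 10.0.0.1 (expiry=11+4=15). clock=11
Op 7: tick 5 -> clock=16. purged={c.com,d.com}
Op 8: tick 7 -> clock=23.
Op 9: tick 11 -> clock=34.
Op 10: tick 11 -> clock=45.
Op 11: tick 10 -> clock=55.
Op 12: tick 9 -> clock=64.
Op 13: insert d.com -> 10.0.0.2 (expiry=64+1=65). clock=64
Op 14: tick 5 -> clock=69. purged={d.com}
Op 15: insert d.com -> 10.0.0.1 (expiry=69+1=70). clock=69
Op 16: tick 7 -> clock=76. purged={d.com}
Op 17: insert b.com -> 10.0.0.1 (expiry=76+2=78). clock=76
Op 18: insert b.com -> 10.0.0.1 (expiry=76+1=77). clock=76
lookup c.com: not in cache (expired or never inserted)

Answer: NXDOMAIN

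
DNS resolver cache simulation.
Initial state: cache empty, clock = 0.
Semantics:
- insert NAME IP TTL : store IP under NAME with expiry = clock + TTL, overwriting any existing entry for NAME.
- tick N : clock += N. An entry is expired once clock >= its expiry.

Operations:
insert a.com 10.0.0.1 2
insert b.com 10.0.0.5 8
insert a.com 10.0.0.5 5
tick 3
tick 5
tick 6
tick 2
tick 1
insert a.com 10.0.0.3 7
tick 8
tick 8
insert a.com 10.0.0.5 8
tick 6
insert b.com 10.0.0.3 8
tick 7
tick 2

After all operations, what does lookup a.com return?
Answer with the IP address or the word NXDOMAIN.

Answer: NXDOMAIN

Derivation:
Op 1: insert a.com -> 10.0.0.1 (expiry=0+2=2). clock=0
Op 2: insert b.com -> 10.0.0.5 (expiry=0+8=8). clock=0
Op 3: insert a.com -> 10.0.0.5 (expiry=0+5=5). clock=0
Op 4: tick 3 -> clock=3.
Op 5: tick 5 -> clock=8. purged={a.com,b.com}
Op 6: tick 6 -> clock=14.
Op 7: tick 2 -> clock=16.
Op 8: tick 1 -> clock=17.
Op 9: insert a.com -> 10.0.0.3 (expiry=17+7=24). clock=17
Op 10: tick 8 -> clock=25. purged={a.com}
Op 11: tick 8 -> clock=33.
Op 12: insert a.com -> 10.0.0.5 (expiry=33+8=41). clock=33
Op 13: tick 6 -> clock=39.
Op 14: insert b.com -> 10.0.0.3 (expiry=39+8=47). clock=39
Op 15: tick 7 -> clock=46. purged={a.com}
Op 16: tick 2 -> clock=48. purged={b.com}
lookup a.com: not in cache (expired or never inserted)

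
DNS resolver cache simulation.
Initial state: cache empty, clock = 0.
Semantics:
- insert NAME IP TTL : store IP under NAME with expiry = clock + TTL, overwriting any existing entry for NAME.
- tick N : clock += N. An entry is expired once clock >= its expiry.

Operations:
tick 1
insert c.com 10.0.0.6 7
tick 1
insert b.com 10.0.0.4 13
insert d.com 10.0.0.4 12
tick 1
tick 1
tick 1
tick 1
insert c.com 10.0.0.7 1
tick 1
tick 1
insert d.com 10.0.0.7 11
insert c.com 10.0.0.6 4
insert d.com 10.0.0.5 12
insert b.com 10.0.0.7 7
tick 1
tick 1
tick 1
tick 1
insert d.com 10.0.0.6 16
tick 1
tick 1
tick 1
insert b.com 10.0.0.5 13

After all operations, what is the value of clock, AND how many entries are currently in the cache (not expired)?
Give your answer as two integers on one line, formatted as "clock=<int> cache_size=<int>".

Answer: clock=15 cache_size=2

Derivation:
Op 1: tick 1 -> clock=1.
Op 2: insert c.com -> 10.0.0.6 (expiry=1+7=8). clock=1
Op 3: tick 1 -> clock=2.
Op 4: insert b.com -> 10.0.0.4 (expiry=2+13=15). clock=2
Op 5: insert d.com -> 10.0.0.4 (expiry=2+12=14). clock=2
Op 6: tick 1 -> clock=3.
Op 7: tick 1 -> clock=4.
Op 8: tick 1 -> clock=5.
Op 9: tick 1 -> clock=6.
Op 10: insert c.com -> 10.0.0.7 (expiry=6+1=7). clock=6
Op 11: tick 1 -> clock=7. purged={c.com}
Op 12: tick 1 -> clock=8.
Op 13: insert d.com -> 10.0.0.7 (expiry=8+11=19). clock=8
Op 14: insert c.com -> 10.0.0.6 (expiry=8+4=12). clock=8
Op 15: insert d.com -> 10.0.0.5 (expiry=8+12=20). clock=8
Op 16: insert b.com -> 10.0.0.7 (expiry=8+7=15). clock=8
Op 17: tick 1 -> clock=9.
Op 18: tick 1 -> clock=10.
Op 19: tick 1 -> clock=11.
Op 20: tick 1 -> clock=12. purged={c.com}
Op 21: insert d.com -> 10.0.0.6 (expiry=12+16=28). clock=12
Op 22: tick 1 -> clock=13.
Op 23: tick 1 -> clock=14.
Op 24: tick 1 -> clock=15. purged={b.com}
Op 25: insert b.com -> 10.0.0.5 (expiry=15+13=28). clock=15
Final clock = 15
Final cache (unexpired): {b.com,d.com} -> size=2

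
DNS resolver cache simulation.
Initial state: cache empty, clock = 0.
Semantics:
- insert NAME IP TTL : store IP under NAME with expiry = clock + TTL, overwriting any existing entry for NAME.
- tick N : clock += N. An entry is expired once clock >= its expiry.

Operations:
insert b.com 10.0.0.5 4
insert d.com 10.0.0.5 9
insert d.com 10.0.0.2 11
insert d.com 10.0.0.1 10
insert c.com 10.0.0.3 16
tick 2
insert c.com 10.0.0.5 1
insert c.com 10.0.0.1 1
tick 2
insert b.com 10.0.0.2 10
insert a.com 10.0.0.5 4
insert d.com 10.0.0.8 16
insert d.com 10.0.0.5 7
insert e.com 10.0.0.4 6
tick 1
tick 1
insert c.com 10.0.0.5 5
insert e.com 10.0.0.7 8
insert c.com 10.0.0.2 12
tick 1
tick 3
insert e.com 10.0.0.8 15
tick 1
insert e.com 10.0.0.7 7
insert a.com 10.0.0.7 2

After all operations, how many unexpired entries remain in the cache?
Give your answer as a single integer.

Answer: 4

Derivation:
Op 1: insert b.com -> 10.0.0.5 (expiry=0+4=4). clock=0
Op 2: insert d.com -> 10.0.0.5 (expiry=0+9=9). clock=0
Op 3: insert d.com -> 10.0.0.2 (expiry=0+11=11). clock=0
Op 4: insert d.com -> 10.0.0.1 (expiry=0+10=10). clock=0
Op 5: insert c.com -> 10.0.0.3 (expiry=0+16=16). clock=0
Op 6: tick 2 -> clock=2.
Op 7: insert c.com -> 10.0.0.5 (expiry=2+1=3). clock=2
Op 8: insert c.com -> 10.0.0.1 (expiry=2+1=3). clock=2
Op 9: tick 2 -> clock=4. purged={b.com,c.com}
Op 10: insert b.com -> 10.0.0.2 (expiry=4+10=14). clock=4
Op 11: insert a.com -> 10.0.0.5 (expiry=4+4=8). clock=4
Op 12: insert d.com -> 10.0.0.8 (expiry=4+16=20). clock=4
Op 13: insert d.com -> 10.0.0.5 (expiry=4+7=11). clock=4
Op 14: insert e.com -> 10.0.0.4 (expiry=4+6=10). clock=4
Op 15: tick 1 -> clock=5.
Op 16: tick 1 -> clock=6.
Op 17: insert c.com -> 10.0.0.5 (expiry=6+5=11). clock=6
Op 18: insert e.com -> 10.0.0.7 (expiry=6+8=14). clock=6
Op 19: insert c.com -> 10.0.0.2 (expiry=6+12=18). clock=6
Op 20: tick 1 -> clock=7.
Op 21: tick 3 -> clock=10. purged={a.com}
Op 22: insert e.com -> 10.0.0.8 (expiry=10+15=25). clock=10
Op 23: tick 1 -> clock=11. purged={d.com}
Op 24: insert e.com -> 10.0.0.7 (expiry=11+7=18). clock=11
Op 25: insert a.com -> 10.0.0.7 (expiry=11+2=13). clock=11
Final cache (unexpired): {a.com,b.com,c.com,e.com} -> size=4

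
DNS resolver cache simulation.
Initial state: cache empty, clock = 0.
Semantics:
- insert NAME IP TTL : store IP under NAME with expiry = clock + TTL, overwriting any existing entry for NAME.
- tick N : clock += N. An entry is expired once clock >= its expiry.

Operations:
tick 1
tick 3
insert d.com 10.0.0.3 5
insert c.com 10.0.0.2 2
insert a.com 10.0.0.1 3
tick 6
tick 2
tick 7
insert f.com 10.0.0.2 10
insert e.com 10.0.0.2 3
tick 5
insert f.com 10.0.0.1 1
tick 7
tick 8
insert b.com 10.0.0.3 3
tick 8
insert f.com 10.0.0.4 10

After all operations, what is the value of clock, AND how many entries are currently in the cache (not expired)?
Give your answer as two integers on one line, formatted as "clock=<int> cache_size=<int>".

Op 1: tick 1 -> clock=1.
Op 2: tick 3 -> clock=4.
Op 3: insert d.com -> 10.0.0.3 (expiry=4+5=9). clock=4
Op 4: insert c.com -> 10.0.0.2 (expiry=4+2=6). clock=4
Op 5: insert a.com -> 10.0.0.1 (expiry=4+3=7). clock=4
Op 6: tick 6 -> clock=10. purged={a.com,c.com,d.com}
Op 7: tick 2 -> clock=12.
Op 8: tick 7 -> clock=19.
Op 9: insert f.com -> 10.0.0.2 (expiry=19+10=29). clock=19
Op 10: insert e.com -> 10.0.0.2 (expiry=19+3=22). clock=19
Op 11: tick 5 -> clock=24. purged={e.com}
Op 12: insert f.com -> 10.0.0.1 (expiry=24+1=25). clock=24
Op 13: tick 7 -> clock=31. purged={f.com}
Op 14: tick 8 -> clock=39.
Op 15: insert b.com -> 10.0.0.3 (expiry=39+3=42). clock=39
Op 16: tick 8 -> clock=47. purged={b.com}
Op 17: insert f.com -> 10.0.0.4 (expiry=47+10=57). clock=47
Final clock = 47
Final cache (unexpired): {f.com} -> size=1

Answer: clock=47 cache_size=1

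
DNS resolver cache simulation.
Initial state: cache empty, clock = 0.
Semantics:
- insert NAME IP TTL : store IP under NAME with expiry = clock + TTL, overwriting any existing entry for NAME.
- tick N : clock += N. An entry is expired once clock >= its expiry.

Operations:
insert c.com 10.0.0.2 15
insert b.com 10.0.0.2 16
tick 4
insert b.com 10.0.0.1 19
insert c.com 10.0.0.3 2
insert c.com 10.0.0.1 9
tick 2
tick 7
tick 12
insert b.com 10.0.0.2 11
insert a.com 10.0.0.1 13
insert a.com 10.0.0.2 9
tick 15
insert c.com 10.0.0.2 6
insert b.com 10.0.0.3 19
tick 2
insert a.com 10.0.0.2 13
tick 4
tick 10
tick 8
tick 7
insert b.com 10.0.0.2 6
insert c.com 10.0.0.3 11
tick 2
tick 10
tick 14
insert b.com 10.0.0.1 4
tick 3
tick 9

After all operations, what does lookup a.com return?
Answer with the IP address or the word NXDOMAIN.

Op 1: insert c.com -> 10.0.0.2 (expiry=0+15=15). clock=0
Op 2: insert b.com -> 10.0.0.2 (expiry=0+16=16). clock=0
Op 3: tick 4 -> clock=4.
Op 4: insert b.com -> 10.0.0.1 (expiry=4+19=23). clock=4
Op 5: insert c.com -> 10.0.0.3 (expiry=4+2=6). clock=4
Op 6: insert c.com -> 10.0.0.1 (expiry=4+9=13). clock=4
Op 7: tick 2 -> clock=6.
Op 8: tick 7 -> clock=13. purged={c.com}
Op 9: tick 12 -> clock=25. purged={b.com}
Op 10: insert b.com -> 10.0.0.2 (expiry=25+11=36). clock=25
Op 11: insert a.com -> 10.0.0.1 (expiry=25+13=38). clock=25
Op 12: insert a.com -> 10.0.0.2 (expiry=25+9=34). clock=25
Op 13: tick 15 -> clock=40. purged={a.com,b.com}
Op 14: insert c.com -> 10.0.0.2 (expiry=40+6=46). clock=40
Op 15: insert b.com -> 10.0.0.3 (expiry=40+19=59). clock=40
Op 16: tick 2 -> clock=42.
Op 17: insert a.com -> 10.0.0.2 (expiry=42+13=55). clock=42
Op 18: tick 4 -> clock=46. purged={c.com}
Op 19: tick 10 -> clock=56. purged={a.com}
Op 20: tick 8 -> clock=64. purged={b.com}
Op 21: tick 7 -> clock=71.
Op 22: insert b.com -> 10.0.0.2 (expiry=71+6=77). clock=71
Op 23: insert c.com -> 10.0.0.3 (expiry=71+11=82). clock=71
Op 24: tick 2 -> clock=73.
Op 25: tick 10 -> clock=83. purged={b.com,c.com}
Op 26: tick 14 -> clock=97.
Op 27: insert b.com -> 10.0.0.1 (expiry=97+4=101). clock=97
Op 28: tick 3 -> clock=100.
Op 29: tick 9 -> clock=109. purged={b.com}
lookup a.com: not in cache (expired or never inserted)

Answer: NXDOMAIN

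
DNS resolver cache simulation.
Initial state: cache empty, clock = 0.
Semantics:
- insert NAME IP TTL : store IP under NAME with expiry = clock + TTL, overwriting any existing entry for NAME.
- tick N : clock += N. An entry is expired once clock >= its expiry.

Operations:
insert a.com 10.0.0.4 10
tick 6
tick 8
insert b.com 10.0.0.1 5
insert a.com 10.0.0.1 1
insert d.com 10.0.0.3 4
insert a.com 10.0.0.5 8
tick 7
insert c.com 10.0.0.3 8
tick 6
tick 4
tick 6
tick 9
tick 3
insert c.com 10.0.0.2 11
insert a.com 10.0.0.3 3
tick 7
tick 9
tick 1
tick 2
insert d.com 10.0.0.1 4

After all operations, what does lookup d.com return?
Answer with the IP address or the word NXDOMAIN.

Op 1: insert a.com -> 10.0.0.4 (expiry=0+10=10). clock=0
Op 2: tick 6 -> clock=6.
Op 3: tick 8 -> clock=14. purged={a.com}
Op 4: insert b.com -> 10.0.0.1 (expiry=14+5=19). clock=14
Op 5: insert a.com -> 10.0.0.1 (expiry=14+1=15). clock=14
Op 6: insert d.com -> 10.0.0.3 (expiry=14+4=18). clock=14
Op 7: insert a.com -> 10.0.0.5 (expiry=14+8=22). clock=14
Op 8: tick 7 -> clock=21. purged={b.com,d.com}
Op 9: insert c.com -> 10.0.0.3 (expiry=21+8=29). clock=21
Op 10: tick 6 -> clock=27. purged={a.com}
Op 11: tick 4 -> clock=31. purged={c.com}
Op 12: tick 6 -> clock=37.
Op 13: tick 9 -> clock=46.
Op 14: tick 3 -> clock=49.
Op 15: insert c.com -> 10.0.0.2 (expiry=49+11=60). clock=49
Op 16: insert a.com -> 10.0.0.3 (expiry=49+3=52). clock=49
Op 17: tick 7 -> clock=56. purged={a.com}
Op 18: tick 9 -> clock=65. purged={c.com}
Op 19: tick 1 -> clock=66.
Op 20: tick 2 -> clock=68.
Op 21: insert d.com -> 10.0.0.1 (expiry=68+4=72). clock=68
lookup d.com: present, ip=10.0.0.1 expiry=72 > clock=68

Answer: 10.0.0.1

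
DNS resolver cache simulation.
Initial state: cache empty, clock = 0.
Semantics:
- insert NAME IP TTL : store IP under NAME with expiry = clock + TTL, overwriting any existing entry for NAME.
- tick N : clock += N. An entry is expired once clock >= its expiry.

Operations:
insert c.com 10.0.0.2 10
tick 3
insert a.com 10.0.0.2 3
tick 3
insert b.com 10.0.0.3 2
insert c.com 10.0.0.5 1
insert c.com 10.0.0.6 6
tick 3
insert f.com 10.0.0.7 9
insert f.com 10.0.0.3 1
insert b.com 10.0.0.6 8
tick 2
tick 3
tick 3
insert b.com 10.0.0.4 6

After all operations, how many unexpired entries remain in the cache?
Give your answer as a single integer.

Answer: 1

Derivation:
Op 1: insert c.com -> 10.0.0.2 (expiry=0+10=10). clock=0
Op 2: tick 3 -> clock=3.
Op 3: insert a.com -> 10.0.0.2 (expiry=3+3=6). clock=3
Op 4: tick 3 -> clock=6. purged={a.com}
Op 5: insert b.com -> 10.0.0.3 (expiry=6+2=8). clock=6
Op 6: insert c.com -> 10.0.0.5 (expiry=6+1=7). clock=6
Op 7: insert c.com -> 10.0.0.6 (expiry=6+6=12). clock=6
Op 8: tick 3 -> clock=9. purged={b.com}
Op 9: insert f.com -> 10.0.0.7 (expiry=9+9=18). clock=9
Op 10: insert f.com -> 10.0.0.3 (expiry=9+1=10). clock=9
Op 11: insert b.com -> 10.0.0.6 (expiry=9+8=17). clock=9
Op 12: tick 2 -> clock=11. purged={f.com}
Op 13: tick 3 -> clock=14. purged={c.com}
Op 14: tick 3 -> clock=17. purged={b.com}
Op 15: insert b.com -> 10.0.0.4 (expiry=17+6=23). clock=17
Final cache (unexpired): {b.com} -> size=1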